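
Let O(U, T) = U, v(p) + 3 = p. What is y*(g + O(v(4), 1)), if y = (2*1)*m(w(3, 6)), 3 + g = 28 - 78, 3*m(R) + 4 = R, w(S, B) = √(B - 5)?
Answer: 104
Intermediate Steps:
w(S, B) = √(-5 + B)
m(R) = -4/3 + R/3
v(p) = -3 + p
g = -53 (g = -3 + (28 - 78) = -3 - 50 = -53)
y = -2 (y = (2*1)*(-4/3 + √(-5 + 6)/3) = 2*(-4/3 + √1/3) = 2*(-4/3 + (⅓)*1) = 2*(-4/3 + ⅓) = 2*(-1) = -2)
y*(g + O(v(4), 1)) = -2*(-53 + (-3 + 4)) = -2*(-53 + 1) = -2*(-52) = 104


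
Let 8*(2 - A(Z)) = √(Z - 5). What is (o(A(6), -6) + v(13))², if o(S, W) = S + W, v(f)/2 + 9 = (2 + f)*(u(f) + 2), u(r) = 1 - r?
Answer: 6640929/64 ≈ 1.0376e+5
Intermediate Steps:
A(Z) = 2 - √(-5 + Z)/8 (A(Z) = 2 - √(Z - 5)/8 = 2 - √(-5 + Z)/8)
v(f) = -18 + 2*(2 + f)*(3 - f) (v(f) = -18 + 2*((2 + f)*((1 - f) + 2)) = -18 + 2*((2 + f)*(3 - f)) = -18 + 2*(2 + f)*(3 - f))
(o(A(6), -6) + v(13))² = (((2 - √(-5 + 6)/8) - 6) + (-6 - 2*13² + 2*13))² = (((2 - √1/8) - 6) + (-6 - 2*169 + 26))² = (((2 - ⅛*1) - 6) + (-6 - 338 + 26))² = (((2 - ⅛) - 6) - 318)² = ((15/8 - 6) - 318)² = (-33/8 - 318)² = (-2577/8)² = 6640929/64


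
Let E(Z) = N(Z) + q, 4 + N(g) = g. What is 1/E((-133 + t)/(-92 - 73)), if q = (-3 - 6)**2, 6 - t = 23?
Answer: 11/857 ≈ 0.012835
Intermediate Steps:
N(g) = -4 + g
t = -17 (t = 6 - 1*23 = 6 - 23 = -17)
q = 81 (q = (-9)**2 = 81)
E(Z) = 77 + Z (E(Z) = (-4 + Z) + 81 = 77 + Z)
1/E((-133 + t)/(-92 - 73)) = 1/(77 + (-133 - 17)/(-92 - 73)) = 1/(77 - 150/(-165)) = 1/(77 - 150*(-1/165)) = 1/(77 + 10/11) = 1/(857/11) = 11/857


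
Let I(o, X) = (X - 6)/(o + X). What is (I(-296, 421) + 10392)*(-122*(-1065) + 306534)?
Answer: 113429573712/25 ≈ 4.5372e+9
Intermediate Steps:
I(o, X) = (-6 + X)/(X + o)
(I(-296, 421) + 10392)*(-122*(-1065) + 306534) = ((-6 + 421)/(421 - 296) + 10392)*(-122*(-1065) + 306534) = (415/125 + 10392)*(129930 + 306534) = ((1/125)*415 + 10392)*436464 = (83/25 + 10392)*436464 = (259883/25)*436464 = 113429573712/25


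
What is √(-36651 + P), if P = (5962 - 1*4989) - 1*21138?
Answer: 4*I*√3551 ≈ 238.36*I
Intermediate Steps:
P = -20165 (P = (5962 - 4989) - 21138 = 973 - 21138 = -20165)
√(-36651 + P) = √(-36651 - 20165) = √(-56816) = 4*I*√3551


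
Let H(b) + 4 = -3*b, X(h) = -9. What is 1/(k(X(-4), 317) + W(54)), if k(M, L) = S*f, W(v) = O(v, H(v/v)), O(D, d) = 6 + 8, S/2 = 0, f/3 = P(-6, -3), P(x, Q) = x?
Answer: 1/14 ≈ 0.071429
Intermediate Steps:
f = -18 (f = 3*(-6) = -18)
H(b) = -4 - 3*b
S = 0 (S = 2*0 = 0)
O(D, d) = 14
W(v) = 14
k(M, L) = 0 (k(M, L) = 0*(-18) = 0)
1/(k(X(-4), 317) + W(54)) = 1/(0 + 14) = 1/14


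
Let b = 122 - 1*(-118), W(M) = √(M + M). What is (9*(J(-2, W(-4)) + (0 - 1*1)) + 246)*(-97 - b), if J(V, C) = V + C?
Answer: -73803 - 6066*I*√2 ≈ -73803.0 - 8578.6*I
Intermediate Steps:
W(M) = √2*√M (W(M) = √(2*M) = √2*√M)
J(V, C) = C + V
b = 240 (b = 122 + 118 = 240)
(9*(J(-2, W(-4)) + (0 - 1*1)) + 246)*(-97 - b) = (9*((√2*√(-4) - 2) + (0 - 1*1)) + 246)*(-97 - 1*240) = (9*((√2*(2*I) - 2) + (0 - 1)) + 246)*(-97 - 240) = (9*((2*I*√2 - 2) - 1) + 246)*(-337) = (9*((-2 + 2*I*√2) - 1) + 246)*(-337) = (9*(-3 + 2*I*√2) + 246)*(-337) = ((-27 + 18*I*√2) + 246)*(-337) = (219 + 18*I*√2)*(-337) = -73803 - 6066*I*√2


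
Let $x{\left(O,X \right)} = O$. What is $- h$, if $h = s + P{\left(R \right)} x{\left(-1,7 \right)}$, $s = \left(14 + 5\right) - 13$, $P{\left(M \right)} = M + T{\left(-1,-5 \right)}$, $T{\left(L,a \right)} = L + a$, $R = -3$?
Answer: $-15$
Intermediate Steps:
$P{\left(M \right)} = -6 + M$ ($P{\left(M \right)} = M - 6 = -6 + M$)
$s = 6$ ($s = 19 - 13 = 6$)
$h = 15$ ($h = 6 + \left(-6 - 3\right) \left(-1\right) = 6 - -9 = 6 + 9 = 15$)
$- h = \left(-1\right) 15 = -15$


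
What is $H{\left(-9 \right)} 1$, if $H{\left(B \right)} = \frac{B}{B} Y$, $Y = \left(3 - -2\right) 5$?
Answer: $25$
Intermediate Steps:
$Y = 25$ ($Y = \left(3 + 2\right) 5 = 5 \cdot 5 = 25$)
$H{\left(B \right)} = 25$ ($H{\left(B \right)} = \frac{B}{B} 25 = 1 \cdot 25 = 25$)
$H{\left(-9 \right)} 1 = 25 \cdot 1 = 25$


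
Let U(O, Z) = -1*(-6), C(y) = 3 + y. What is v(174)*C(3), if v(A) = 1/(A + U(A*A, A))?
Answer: 1/30 ≈ 0.033333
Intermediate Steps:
U(O, Z) = 6
v(A) = 1/(6 + A) (v(A) = 1/(A + 6) = 1/(6 + A))
v(174)*C(3) = (3 + 3)/(6 + 174) = 6/180 = (1/180)*6 = 1/30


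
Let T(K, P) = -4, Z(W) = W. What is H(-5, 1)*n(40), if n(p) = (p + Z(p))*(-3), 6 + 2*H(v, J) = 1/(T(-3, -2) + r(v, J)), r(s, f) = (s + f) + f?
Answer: 5160/7 ≈ 737.14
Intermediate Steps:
r(s, f) = s + 2*f (r(s, f) = (f + s) + f = s + 2*f)
H(v, J) = -3 + 1/(2*(-4 + v + 2*J)) (H(v, J) = -3 + 1/(2*(-4 + (v + 2*J))) = -3 + 1/(2*(-4 + v + 2*J)))
n(p) = -6*p (n(p) = (p + p)*(-3) = (2*p)*(-3) = -6*p)
H(-5, 1)*n(40) = ((25 - 12*1 - 6*(-5))/(2*(-4 - 5 + 2*1)))*(-6*40) = ((25 - 12 + 30)/(2*(-4 - 5 + 2)))*(-240) = ((½)*43/(-7))*(-240) = ((½)*(-⅐)*43)*(-240) = -43/14*(-240) = 5160/7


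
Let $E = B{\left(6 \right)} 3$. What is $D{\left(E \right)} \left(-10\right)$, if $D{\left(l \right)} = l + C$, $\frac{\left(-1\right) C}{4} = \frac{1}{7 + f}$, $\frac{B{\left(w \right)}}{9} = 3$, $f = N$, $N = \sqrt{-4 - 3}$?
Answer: $\frac{10 \left(- 81 \sqrt{7} + 563 i\right)}{\sqrt{7} - 7 i} \approx -805.0 - 1.8898 i$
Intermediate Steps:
$N = i \sqrt{7}$ ($N = \sqrt{-7} = i \sqrt{7} \approx 2.6458 i$)
$f = i \sqrt{7} \approx 2.6458 i$
$B{\left(w \right)} = 27$ ($B{\left(w \right)} = 9 \cdot 3 = 27$)
$E = 81$ ($E = 27 \cdot 3 = 81$)
$C = - \frac{4}{7 + i \sqrt{7}} \approx -0.5 + 0.18898 i$
$D{\left(l \right)} = - \frac{1}{2} + l + \frac{i \sqrt{7}}{14}$ ($D{\left(l \right)} = l - \left(\frac{1}{2} - \frac{i \sqrt{7}}{14}\right) = - \frac{1}{2} + l + \frac{i \sqrt{7}}{14}$)
$D{\left(E \right)} \left(-10\right) = \left(- \frac{1}{2} + 81 + \frac{i \sqrt{7}}{14}\right) \left(-10\right) = \left(\frac{161}{2} + \frac{i \sqrt{7}}{14}\right) \left(-10\right) = -805 - \frac{5 i \sqrt{7}}{7}$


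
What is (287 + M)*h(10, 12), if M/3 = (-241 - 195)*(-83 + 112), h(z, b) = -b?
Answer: 451740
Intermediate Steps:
M = -37932 (M = 3*((-241 - 195)*(-83 + 112)) = 3*(-436*29) = 3*(-12644) = -37932)
(287 + M)*h(10, 12) = (287 - 37932)*(-1*12) = -37645*(-12) = 451740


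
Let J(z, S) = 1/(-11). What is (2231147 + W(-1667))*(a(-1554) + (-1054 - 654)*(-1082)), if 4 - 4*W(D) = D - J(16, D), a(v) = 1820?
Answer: 45409298345712/11 ≈ 4.1281e+12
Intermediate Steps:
J(z, S) = -1/11
W(D) = 43/44 - D/4 (W(D) = 1 - (D - 1*(-1/11))/4 = 1 - (D + 1/11)/4 = 1 - (1/11 + D)/4 = 1 + (-1/44 - D/4) = 43/44 - D/4)
(2231147 + W(-1667))*(a(-1554) + (-1054 - 654)*(-1082)) = (2231147 + (43/44 - 1/4*(-1667)))*(1820 + (-1054 - 654)*(-1082)) = (2231147 + (43/44 + 1667/4))*(1820 - 1708*(-1082)) = (2231147 + 4595/11)*(1820 + 1848056) = (24547212/11)*1849876 = 45409298345712/11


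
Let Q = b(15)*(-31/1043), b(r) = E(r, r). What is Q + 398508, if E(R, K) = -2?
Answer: 415643906/1043 ≈ 3.9851e+5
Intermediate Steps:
b(r) = -2
Q = 62/1043 (Q = -(-62)/1043 = -2*(-31/1043) = 62/1043 ≈ 0.059444)
Q + 398508 = 62/1043 + 398508 = 415643906/1043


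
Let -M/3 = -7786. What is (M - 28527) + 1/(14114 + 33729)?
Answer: -247300466/47843 ≈ -5169.0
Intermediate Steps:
M = 23358 (M = -3*(-7786) = 23358)
(M - 28527) + 1/(14114 + 33729) = (23358 - 28527) + 1/(14114 + 33729) = -5169 + 1/47843 = -247300466/47843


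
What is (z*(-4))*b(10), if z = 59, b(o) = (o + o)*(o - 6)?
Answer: -18880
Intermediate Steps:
b(o) = 2*o*(-6 + o) (b(o) = (2*o)*(-6 + o) = 2*o*(-6 + o))
(z*(-4))*b(10) = (59*(-4))*(2*10*(-6 + 10)) = -472*10*4 = -236*80 = -18880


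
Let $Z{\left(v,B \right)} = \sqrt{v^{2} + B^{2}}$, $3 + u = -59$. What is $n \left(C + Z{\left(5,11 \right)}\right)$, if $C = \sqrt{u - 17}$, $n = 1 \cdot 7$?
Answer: $7 \sqrt{146} + 7 i \sqrt{79} \approx 84.581 + 62.217 i$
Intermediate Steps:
$u = -62$ ($u = -3 - 59 = -62$)
$n = 7$
$C = i \sqrt{79}$ ($C = \sqrt{-62 - 17} = \sqrt{-79} = i \sqrt{79} \approx 8.8882 i$)
$Z{\left(v,B \right)} = \sqrt{B^{2} + v^{2}}$
$n \left(C + Z{\left(5,11 \right)}\right) = 7 \left(i \sqrt{79} + \sqrt{11^{2} + 5^{2}}\right) = 7 \left(i \sqrt{79} + \sqrt{121 + 25}\right) = 7 \left(i \sqrt{79} + \sqrt{146}\right) = 7 \left(\sqrt{146} + i \sqrt{79}\right) = 7 \sqrt{146} + 7 i \sqrt{79}$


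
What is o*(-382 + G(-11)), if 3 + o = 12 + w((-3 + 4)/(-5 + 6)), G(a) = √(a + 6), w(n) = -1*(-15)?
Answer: -9168 + 24*I*√5 ≈ -9168.0 + 53.666*I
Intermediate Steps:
w(n) = 15
G(a) = √(6 + a)
o = 24 (o = -3 + (12 + 15) = -3 + 27 = 24)
o*(-382 + G(-11)) = 24*(-382 + √(6 - 11)) = 24*(-382 + √(-5)) = 24*(-382 + I*√5) = -9168 + 24*I*√5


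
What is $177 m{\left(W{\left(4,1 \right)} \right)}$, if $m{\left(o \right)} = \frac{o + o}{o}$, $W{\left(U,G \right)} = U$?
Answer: $354$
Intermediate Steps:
$m{\left(o \right)} = 2$ ($m{\left(o \right)} = \frac{2 o}{o} = 2$)
$177 m{\left(W{\left(4,1 \right)} \right)} = 177 \cdot 2 = 354$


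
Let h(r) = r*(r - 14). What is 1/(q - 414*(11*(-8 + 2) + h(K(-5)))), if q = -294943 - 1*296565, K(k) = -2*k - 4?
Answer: -1/544312 ≈ -1.8372e-6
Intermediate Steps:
K(k) = -4 - 2*k
h(r) = r*(-14 + r)
q = -591508 (q = -294943 - 296565 = -591508)
1/(q - 414*(11*(-8 + 2) + h(K(-5)))) = 1/(-591508 - 414*(11*(-8 + 2) + (-4 - 2*(-5))*(-14 + (-4 - 2*(-5))))) = 1/(-591508 - 414*(11*(-6) + (-4 + 10)*(-14 + (-4 + 10)))) = 1/(-591508 - 414*(-66 + 6*(-14 + 6))) = 1/(-591508 - 414*(-66 + 6*(-8))) = 1/(-591508 - 414*(-66 - 48)) = 1/(-591508 - 414*(-114)) = 1/(-591508 + 47196) = 1/(-544312) = -1/544312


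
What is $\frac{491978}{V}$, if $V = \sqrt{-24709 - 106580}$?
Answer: $- \frac{491978 i \sqrt{131289}}{131289} \approx - 1357.8 i$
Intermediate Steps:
$V = i \sqrt{131289}$ ($V = \sqrt{-131289} = i \sqrt{131289} \approx 362.34 i$)
$\frac{491978}{V} = \frac{491978}{i \sqrt{131289}} = 491978 \left(- \frac{i \sqrt{131289}}{131289}\right) = - \frac{491978 i \sqrt{131289}}{131289}$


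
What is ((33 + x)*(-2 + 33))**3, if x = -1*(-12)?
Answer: 2714704875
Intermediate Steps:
x = 12
((33 + x)*(-2 + 33))**3 = ((33 + 12)*(-2 + 33))**3 = (45*31)**3 = 1395**3 = 2714704875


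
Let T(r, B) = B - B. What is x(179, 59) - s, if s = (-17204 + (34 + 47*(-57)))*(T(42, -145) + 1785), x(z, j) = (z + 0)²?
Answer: 35462506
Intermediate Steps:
T(r, B) = 0
x(z, j) = z²
s = -35430465 (s = (-17204 + (34 + 47*(-57)))*(0 + 1785) = (-17204 + (34 - 2679))*1785 = (-17204 - 2645)*1785 = -19849*1785 = -35430465)
x(179, 59) - s = 179² - 1*(-35430465) = 32041 + 35430465 = 35462506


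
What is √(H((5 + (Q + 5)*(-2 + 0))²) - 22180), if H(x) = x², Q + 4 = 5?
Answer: I*√19779 ≈ 140.64*I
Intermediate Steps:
Q = 1 (Q = -4 + 5 = 1)
√(H((5 + (Q + 5)*(-2 + 0))²) - 22180) = √(((5 + (1 + 5)*(-2 + 0))²)² - 22180) = √(((5 + 6*(-2))²)² - 22180) = √(((5 - 12)²)² - 22180) = √(((-7)²)² - 22180) = √(49² - 22180) = √(2401 - 22180) = √(-19779) = I*√19779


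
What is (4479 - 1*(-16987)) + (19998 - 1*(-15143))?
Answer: 56607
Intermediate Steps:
(4479 - 1*(-16987)) + (19998 - 1*(-15143)) = (4479 + 16987) + (19998 + 15143) = 21466 + 35141 = 56607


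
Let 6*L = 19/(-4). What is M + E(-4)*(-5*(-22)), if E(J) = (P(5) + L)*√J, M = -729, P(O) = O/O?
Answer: -729 + 275*I/6 ≈ -729.0 + 45.833*I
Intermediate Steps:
P(O) = 1
L = -19/24 (L = (19/(-4))/6 = (19*(-¼))/6 = (⅙)*(-19/4) = -19/24 ≈ -0.79167)
E(J) = 5*√J/24 (E(J) = (1 - 19/24)*√J = 5*√J/24)
M + E(-4)*(-5*(-22)) = -729 + (5*√(-4)/24)*(-5*(-22)) = -729 + (5*(2*I)/24)*110 = -729 + (5*I/12)*110 = -729 + 275*I/6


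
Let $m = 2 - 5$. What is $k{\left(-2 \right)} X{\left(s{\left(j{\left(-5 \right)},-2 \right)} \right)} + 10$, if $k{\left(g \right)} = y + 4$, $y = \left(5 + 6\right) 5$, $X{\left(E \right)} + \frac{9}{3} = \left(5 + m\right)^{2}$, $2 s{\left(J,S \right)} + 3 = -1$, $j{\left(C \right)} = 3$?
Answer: $69$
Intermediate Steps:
$m = -3$
$s{\left(J,S \right)} = -2$ ($s{\left(J,S \right)} = - \frac{3}{2} + \frac{1}{2} \left(-1\right) = - \frac{3}{2} - \frac{1}{2} = -2$)
$X{\left(E \right)} = 1$ ($X{\left(E \right)} = -3 + \left(5 - 3\right)^{2} = -3 + 2^{2} = -3 + 4 = 1$)
$y = 55$ ($y = 11 \cdot 5 = 55$)
$k{\left(g \right)} = 59$ ($k{\left(g \right)} = 55 + 4 = 59$)
$k{\left(-2 \right)} X{\left(s{\left(j{\left(-5 \right)},-2 \right)} \right)} + 10 = 59 \cdot 1 + 10 = 59 + 10 = 69$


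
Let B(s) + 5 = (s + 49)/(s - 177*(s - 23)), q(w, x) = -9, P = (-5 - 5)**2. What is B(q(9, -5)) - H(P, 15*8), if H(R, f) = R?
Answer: -118747/1131 ≈ -104.99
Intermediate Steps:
P = 100 (P = (-10)**2 = 100)
B(s) = -5 + (49 + s)/(4071 - 176*s) (B(s) = -5 + (s + 49)/(s - 177*(s - 23)) = -5 + (49 + s)/(s - 177*(-23 + s)) = -5 + (49 + s)/(s + (4071 - 177*s)) = -5 + (49 + s)/(4071 - 176*s))
B(q(9, -5)) - H(P, 15*8) = (20306 - 881*(-9))/(-4071 + 176*(-9)) - 1*100 = (20306 + 7929)/(-4071 - 1584) - 100 = 28235/(-5655) - 100 = -1/5655*28235 - 100 = -5647/1131 - 100 = -118747/1131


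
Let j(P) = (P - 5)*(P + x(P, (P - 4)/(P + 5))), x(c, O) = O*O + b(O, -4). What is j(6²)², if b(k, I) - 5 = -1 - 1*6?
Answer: 3252677176324/2825761 ≈ 1.1511e+6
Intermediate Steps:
b(k, I) = -2 (b(k, I) = 5 + (-1 - 1*6) = 5 + (-1 - 6) = 5 - 7 = -2)
x(c, O) = -2 + O² (x(c, O) = O*O - 2 = O² - 2 = -2 + O²)
j(P) = (-5 + P)*(-2 + P + (-4 + P)²/(5 + P)²) (j(P) = (P - 5)*(P + (-2 + ((P - 4)/(P + 5))²)) = (-5 + P)*(P + (-2 + ((-4 + P)/(5 + P))²)) = (-5 + P)*(P + (-2 + (-4 + P)²/(5 + P)²)) = (-5 + P)*(-2 + P + (-4 + P)²/(5 + P)²))
j(6²)² = ((170 + (6²)⁴ - 48*(6²)² - 19*6² + 4*(6²)³)/(25 + (6²)² + 10*6²))² = ((170 + 36⁴ - 48*36² - 19*36 + 4*36³)/(25 + 36² + 10*36))² = ((170 + 1679616 - 48*1296 - 684 + 4*46656)/(25 + 1296 + 360))² = ((170 + 1679616 - 62208 - 684 + 186624)/1681)² = ((1/1681)*1803518)² = (1803518/1681)² = 3252677176324/2825761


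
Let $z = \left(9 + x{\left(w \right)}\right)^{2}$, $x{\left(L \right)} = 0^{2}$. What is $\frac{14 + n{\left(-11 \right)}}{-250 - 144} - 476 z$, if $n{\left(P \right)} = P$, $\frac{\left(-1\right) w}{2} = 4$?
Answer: $- \frac{15191067}{394} \approx -38556.0$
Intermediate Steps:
$w = -8$ ($w = \left(-2\right) 4 = -8$)
$x{\left(L \right)} = 0$
$z = 81$ ($z = \left(9 + 0\right)^{2} = 9^{2} = 81$)
$\frac{14 + n{\left(-11 \right)}}{-250 - 144} - 476 z = \frac{14 - 11}{-250 - 144} - 38556 = \frac{3}{-394} - 38556 = 3 \left(- \frac{1}{394}\right) - 38556 = - \frac{3}{394} - 38556 = - \frac{15191067}{394}$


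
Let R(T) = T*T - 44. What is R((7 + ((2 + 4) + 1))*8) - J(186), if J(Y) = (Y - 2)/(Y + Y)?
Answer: 1162454/93 ≈ 12500.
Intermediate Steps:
R(T) = -44 + T**2 (R(T) = T**2 - 44 = -44 + T**2)
J(Y) = (-2 + Y)/(2*Y) (J(Y) = (-2 + Y)/((2*Y)) = (-2 + Y)*(1/(2*Y)) = (-2 + Y)/(2*Y))
R((7 + ((2 + 4) + 1))*8) - J(186) = (-44 + ((7 + ((2 + 4) + 1))*8)**2) - (-2 + 186)/(2*186) = (-44 + ((7 + (6 + 1))*8)**2) - 184/(2*186) = (-44 + ((7 + 7)*8)**2) - 1*46/93 = (-44 + (14*8)**2) - 46/93 = (-44 + 112**2) - 46/93 = (-44 + 12544) - 46/93 = 12500 - 46/93 = 1162454/93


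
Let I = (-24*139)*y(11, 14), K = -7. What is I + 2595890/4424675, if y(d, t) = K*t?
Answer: 289310548858/884935 ≈ 3.2693e+5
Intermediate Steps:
y(d, t) = -7*t
I = 326928 (I = (-24*139)*(-7*14) = -3336*(-98) = 326928)
I + 2595890/4424675 = 326928 + 2595890/4424675 = 326928 + 2595890*(1/4424675) = 326928 + 519178/884935 = 289310548858/884935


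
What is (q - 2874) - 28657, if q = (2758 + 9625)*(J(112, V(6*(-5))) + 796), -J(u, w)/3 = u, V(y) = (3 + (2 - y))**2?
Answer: 5664649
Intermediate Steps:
V(y) = (5 - y)**2
J(u, w) = -3*u
q = 5696180 (q = (2758 + 9625)*(-3*112 + 796) = 12383*(-336 + 796) = 12383*460 = 5696180)
(q - 2874) - 28657 = (5696180 - 2874) - 28657 = 5693306 - 28657 = 5664649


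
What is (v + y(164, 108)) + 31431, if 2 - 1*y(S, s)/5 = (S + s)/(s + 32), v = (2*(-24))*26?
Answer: 211283/7 ≈ 30183.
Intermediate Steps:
v = -1248 (v = -48*26 = -1248)
y(S, s) = 10 - 5*(S + s)/(32 + s) (y(S, s) = 10 - 5*(S + s)/(s + 32) = 10 - 5*(S + s)/(32 + s))
(v + y(164, 108)) + 31431 = (-1248 + 5*(64 + 108 - 1*164)/(32 + 108)) + 31431 = (-1248 + 5*(64 + 108 - 164)/140) + 31431 = (-1248 + 5*(1/140)*8) + 31431 = (-1248 + 2/7) + 31431 = -8734/7 + 31431 = 211283/7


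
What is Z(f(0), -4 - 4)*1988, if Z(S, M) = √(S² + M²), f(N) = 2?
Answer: 3976*√17 ≈ 16393.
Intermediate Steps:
Z(S, M) = √(M² + S²)
Z(f(0), -4 - 4)*1988 = √((-4 - 4)² + 2²)*1988 = √((-8)² + 4)*1988 = √(64 + 4)*1988 = √68*1988 = (2*√17)*1988 = 3976*√17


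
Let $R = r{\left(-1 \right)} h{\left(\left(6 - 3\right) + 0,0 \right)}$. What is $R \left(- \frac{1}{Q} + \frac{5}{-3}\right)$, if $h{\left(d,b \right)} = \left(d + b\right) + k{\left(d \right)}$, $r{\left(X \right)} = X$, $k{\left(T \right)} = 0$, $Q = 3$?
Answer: $6$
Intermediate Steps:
$h{\left(d,b \right)} = b + d$ ($h{\left(d,b \right)} = \left(d + b\right) + 0 = \left(b + d\right) + 0 = b + d$)
$R = -3$ ($R = - (0 + \left(\left(6 - 3\right) + 0\right)) = - (0 + \left(3 + 0\right)) = - (0 + 3) = \left(-1\right) 3 = -3$)
$R \left(- \frac{1}{Q} + \frac{5}{-3}\right) = - 3 \left(- \frac{1}{3} + \frac{5}{-3}\right) = - 3 \left(\left(-1\right) \frac{1}{3} + 5 \left(- \frac{1}{3}\right)\right) = - 3 \left(- \frac{1}{3} - \frac{5}{3}\right) = \left(-3\right) \left(-2\right) = 6$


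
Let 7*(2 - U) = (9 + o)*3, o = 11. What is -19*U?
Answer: 874/7 ≈ 124.86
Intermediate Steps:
U = -46/7 (U = 2 - (9 + 11)*3/7 = 2 - 20*3/7 = 2 - 1/7*60 = 2 - 60/7 = -46/7 ≈ -6.5714)
-19*U = -19*(-46/7) = 874/7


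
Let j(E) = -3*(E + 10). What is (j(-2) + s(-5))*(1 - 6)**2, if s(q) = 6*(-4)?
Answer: -1200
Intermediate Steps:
s(q) = -24
j(E) = -30 - 3*E (j(E) = -3*(10 + E) = -30 - 3*E)
(j(-2) + s(-5))*(1 - 6)**2 = ((-30 - 3*(-2)) - 24)*(1 - 6)**2 = ((-30 + 6) - 24)*(-5)**2 = (-24 - 24)*25 = -48*25 = -1200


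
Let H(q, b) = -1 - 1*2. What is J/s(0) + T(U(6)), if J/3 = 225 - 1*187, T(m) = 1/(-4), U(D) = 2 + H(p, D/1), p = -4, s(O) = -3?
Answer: -153/4 ≈ -38.250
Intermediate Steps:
H(q, b) = -3 (H(q, b) = -1 - 2 = -3)
U(D) = -1 (U(D) = 2 - 3 = -1)
T(m) = -1/4
J = 114 (J = 3*(225 - 1*187) = 3*(225 - 187) = 3*38 = 114)
J/s(0) + T(U(6)) = 114/(-3) - 1/4 = 114*(-1/3) - 1/4 = -38 - 1/4 = -153/4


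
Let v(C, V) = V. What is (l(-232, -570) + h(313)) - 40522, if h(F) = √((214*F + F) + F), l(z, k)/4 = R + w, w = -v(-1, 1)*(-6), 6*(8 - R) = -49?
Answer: -121300/3 + 6*√1878 ≈ -40173.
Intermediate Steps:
R = 97/6 (R = 8 - ⅙*(-49) = 8 + 49/6 = 97/6 ≈ 16.167)
w = 6 (w = -1*1*(-6) = -1*(-6) = 6)
l(z, k) = 266/3 (l(z, k) = 4*(97/6 + 6) = 4*(133/6) = 266/3)
h(F) = 6*√6*√F (h(F) = √(215*F + F) = √(216*F) = 6*√6*√F)
(l(-232, -570) + h(313)) - 40522 = (266/3 + 6*√6*√313) - 40522 = (266/3 + 6*√1878) - 40522 = -121300/3 + 6*√1878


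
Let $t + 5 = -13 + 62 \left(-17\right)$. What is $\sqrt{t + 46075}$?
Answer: $\sqrt{45003} \approx 212.14$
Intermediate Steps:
$t = -1072$ ($t = -5 + \left(-13 + 62 \left(-17\right)\right) = -5 - 1067 = -1072$)
$\sqrt{t + 46075} = \sqrt{-1072 + 46075} = \sqrt{45003}$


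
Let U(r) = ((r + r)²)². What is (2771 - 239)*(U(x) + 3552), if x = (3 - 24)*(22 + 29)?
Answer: 53301762200742336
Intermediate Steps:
x = -1071 (x = -21*51 = -1071)
U(r) = 16*r⁴ (U(r) = ((2*r)²)² = (4*r²)² = 16*r⁴)
(2771 - 239)*(U(x) + 3552) = (2771 - 239)*(16*(-1071)⁴ + 3552) = 2532*(16*1315703055681 + 3552) = 2532*(21051248890896 + 3552) = 2532*21051248894448 = 53301762200742336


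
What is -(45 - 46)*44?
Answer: 44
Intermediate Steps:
-(45 - 46)*44 = -(-1)*44 = -1*(-44) = 44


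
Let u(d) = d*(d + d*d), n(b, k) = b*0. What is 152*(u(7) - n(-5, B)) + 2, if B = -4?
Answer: 59586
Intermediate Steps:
n(b, k) = 0
u(d) = d*(d + d²)
152*(u(7) - n(-5, B)) + 2 = 152*(7²*(1 + 7) - 1*0) + 2 = 152*(49*8 + 0) + 2 = 152*(392 + 0) + 2 = 152*392 + 2 = 59584 + 2 = 59586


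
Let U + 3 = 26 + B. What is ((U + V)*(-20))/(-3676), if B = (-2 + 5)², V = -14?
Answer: 90/919 ≈ 0.097933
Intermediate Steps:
B = 9 (B = 3² = 9)
U = 32 (U = -3 + (26 + 9) = -3 + 35 = 32)
((U + V)*(-20))/(-3676) = ((32 - 14)*(-20))/(-3676) = (18*(-20))*(-1/3676) = -360*(-1/3676) = 90/919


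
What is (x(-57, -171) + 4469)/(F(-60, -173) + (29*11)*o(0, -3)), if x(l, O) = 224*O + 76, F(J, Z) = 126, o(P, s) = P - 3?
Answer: 11253/277 ≈ 40.625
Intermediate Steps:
o(P, s) = -3 + P
x(l, O) = 76 + 224*O
(x(-57, -171) + 4469)/(F(-60, -173) + (29*11)*o(0, -3)) = ((76 + 224*(-171)) + 4469)/(126 + (29*11)*(-3 + 0)) = ((76 - 38304) + 4469)/(126 + 319*(-3)) = (-38228 + 4469)/(126 - 957) = -33759/(-831) = -33759*(-1/831) = 11253/277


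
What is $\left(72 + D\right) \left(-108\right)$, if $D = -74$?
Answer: $216$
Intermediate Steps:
$\left(72 + D\right) \left(-108\right) = \left(72 - 74\right) \left(-108\right) = \left(-2\right) \left(-108\right) = 216$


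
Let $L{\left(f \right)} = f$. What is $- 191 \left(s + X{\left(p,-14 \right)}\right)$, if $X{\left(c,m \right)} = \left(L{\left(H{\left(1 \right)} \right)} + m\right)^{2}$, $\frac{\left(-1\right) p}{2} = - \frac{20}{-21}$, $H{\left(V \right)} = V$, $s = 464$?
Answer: $-120903$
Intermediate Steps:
$p = - \frac{40}{21}$ ($p = - 2 \left(- \frac{20}{-21}\right) = - 2 \left(\left(-20\right) \left(- \frac{1}{21}\right)\right) = \left(-2\right) \frac{20}{21} = - \frac{40}{21} \approx -1.9048$)
$X{\left(c,m \right)} = \left(1 + m\right)^{2}$
$- 191 \left(s + X{\left(p,-14 \right)}\right) = - 191 \left(464 + \left(1 - 14\right)^{2}\right) = - 191 \left(464 + \left(-13\right)^{2}\right) = - 191 \left(464 + 169\right) = \left(-191\right) 633 = -120903$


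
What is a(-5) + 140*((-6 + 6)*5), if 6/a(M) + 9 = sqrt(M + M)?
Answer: -54/91 - 6*I*sqrt(10)/91 ≈ -0.59341 - 0.2085*I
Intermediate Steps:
a(M) = 6/(-9 + sqrt(2)*sqrt(M)) (a(M) = 6/(-9 + sqrt(M + M)) = 6/(-9 + sqrt(2*M)) = 6/(-9 + sqrt(2)*sqrt(M)))
a(-5) + 140*((-6 + 6)*5) = 6/(-9 + sqrt(2)*sqrt(-5)) + 140*((-6 + 6)*5) = 6/(-9 + sqrt(2)*(I*sqrt(5))) + 140*(0*5) = 6/(-9 + I*sqrt(10)) + 140*0 = 6/(-9 + I*sqrt(10)) + 0 = 6/(-9 + I*sqrt(10))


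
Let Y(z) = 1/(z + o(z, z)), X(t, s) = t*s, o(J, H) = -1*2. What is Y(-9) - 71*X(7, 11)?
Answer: -60138/11 ≈ -5467.1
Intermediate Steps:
o(J, H) = -2
X(t, s) = s*t
Y(z) = 1/(-2 + z) (Y(z) = 1/(z - 2) = 1/(-2 + z))
Y(-9) - 71*X(7, 11) = 1/(-2 - 9) - 781*7 = 1/(-11) - 71*77 = -1/11 - 5467 = -60138/11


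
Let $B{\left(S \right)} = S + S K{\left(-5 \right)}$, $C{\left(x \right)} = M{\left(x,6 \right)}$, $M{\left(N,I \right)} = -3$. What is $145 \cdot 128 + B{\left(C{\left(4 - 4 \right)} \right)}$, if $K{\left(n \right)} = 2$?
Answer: $18551$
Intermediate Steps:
$C{\left(x \right)} = -3$
$B{\left(S \right)} = 3 S$ ($B{\left(S \right)} = S + S 2 = S + 2 S = 3 S$)
$145 \cdot 128 + B{\left(C{\left(4 - 4 \right)} \right)} = 145 \cdot 128 + 3 \left(-3\right) = 18560 - 9 = 18551$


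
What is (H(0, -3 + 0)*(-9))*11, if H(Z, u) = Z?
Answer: 0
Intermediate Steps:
(H(0, -3 + 0)*(-9))*11 = (0*(-9))*11 = 0*11 = 0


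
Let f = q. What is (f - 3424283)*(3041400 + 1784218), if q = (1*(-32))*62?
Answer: -16533855708006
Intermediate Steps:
q = -1984 (q = -32*62 = -1984)
f = -1984
(f - 3424283)*(3041400 + 1784218) = (-1984 - 3424283)*(3041400 + 1784218) = -3426267*4825618 = -16533855708006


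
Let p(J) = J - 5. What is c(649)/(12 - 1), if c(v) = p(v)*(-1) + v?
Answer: 5/11 ≈ 0.45455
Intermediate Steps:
p(J) = -5 + J
c(v) = 5 (c(v) = (-5 + v)*(-1) + v = (5 - v) + v = 5)
c(649)/(12 - 1) = 5/(12 - 1) = 5/11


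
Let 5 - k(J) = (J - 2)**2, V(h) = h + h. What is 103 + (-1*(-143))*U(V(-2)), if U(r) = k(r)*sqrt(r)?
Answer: 103 - 8866*I ≈ 103.0 - 8866.0*I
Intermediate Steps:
V(h) = 2*h
k(J) = 5 - (-2 + J)**2 (k(J) = 5 - (J - 2)**2 = 5 - (-2 + J)**2)
U(r) = sqrt(r)*(5 - (-2 + r)**2) (U(r) = (5 - (-2 + r)**2)*sqrt(r) = sqrt(r)*(5 - (-2 + r)**2))
103 + (-1*(-143))*U(V(-2)) = 103 + (-1*(-143))*(sqrt(2*(-2))*(5 - (-2 + 2*(-2))**2)) = 103 + 143*(sqrt(-4)*(5 - (-2 - 4)**2)) = 103 + 143*((2*I)*(5 - 1*(-6)**2)) = 103 + 143*((2*I)*(5 - 1*36)) = 103 + 143*((2*I)*(5 - 36)) = 103 + 143*((2*I)*(-31)) = 103 + 143*(-62*I) = 103 - 8866*I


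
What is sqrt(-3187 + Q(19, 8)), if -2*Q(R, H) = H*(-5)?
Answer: I*sqrt(3167) ≈ 56.276*I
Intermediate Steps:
Q(R, H) = 5*H/2 (Q(R, H) = -H*(-5)/2 = -(-5)*H/2 = 5*H/2)
sqrt(-3187 + Q(19, 8)) = sqrt(-3187 + (5/2)*8) = sqrt(-3187 + 20) = sqrt(-3167) = I*sqrt(3167)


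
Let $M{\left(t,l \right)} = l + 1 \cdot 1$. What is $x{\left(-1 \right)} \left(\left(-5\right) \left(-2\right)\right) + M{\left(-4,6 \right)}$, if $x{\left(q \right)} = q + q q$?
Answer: $7$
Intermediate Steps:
$M{\left(t,l \right)} = 1 + l$ ($M{\left(t,l \right)} = l + 1 = 1 + l$)
$x{\left(q \right)} = q + q^{2}$
$x{\left(-1 \right)} \left(\left(-5\right) \left(-2\right)\right) + M{\left(-4,6 \right)} = - (1 - 1) \left(\left(-5\right) \left(-2\right)\right) + \left(1 + 6\right) = \left(-1\right) 0 \cdot 10 + 7 = 0 \cdot 10 + 7 = 0 + 7 = 7$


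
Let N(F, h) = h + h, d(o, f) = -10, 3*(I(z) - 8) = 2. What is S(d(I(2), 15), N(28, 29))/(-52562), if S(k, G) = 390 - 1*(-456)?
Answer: -423/26281 ≈ -0.016095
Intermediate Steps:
I(z) = 26/3 (I(z) = 8 + (⅓)*2 = 8 + ⅔ = 26/3)
N(F, h) = 2*h
S(k, G) = 846 (S(k, G) = 390 + 456 = 846)
S(d(I(2), 15), N(28, 29))/(-52562) = 846/(-52562) = 846*(-1/52562) = -423/26281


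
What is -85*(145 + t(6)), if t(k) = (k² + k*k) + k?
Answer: -18955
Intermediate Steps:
t(k) = k + 2*k² (t(k) = (k² + k²) + k = 2*k² + k = k + 2*k²)
-85*(145 + t(6)) = -85*(145 + 6*(1 + 2*6)) = -85*(145 + 6*(1 + 12)) = -85*(145 + 6*13) = -85*(145 + 78) = -85*223 = -18955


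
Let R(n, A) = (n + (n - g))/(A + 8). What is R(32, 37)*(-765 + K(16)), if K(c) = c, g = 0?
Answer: -47936/45 ≈ -1065.2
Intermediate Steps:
R(n, A) = 2*n/(8 + A) (R(n, A) = (n + (n - 1*0))/(A + 8) = (n + (n + 0))/(8 + A) = (n + n)/(8 + A) = (2*n)/(8 + A) = 2*n/(8 + A))
R(32, 37)*(-765 + K(16)) = (2*32/(8 + 37))*(-765 + 16) = (2*32/45)*(-749) = (2*32*(1/45))*(-749) = (64/45)*(-749) = -47936/45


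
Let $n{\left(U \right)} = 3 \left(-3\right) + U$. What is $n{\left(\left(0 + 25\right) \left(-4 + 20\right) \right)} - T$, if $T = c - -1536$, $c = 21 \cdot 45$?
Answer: $-2090$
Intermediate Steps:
$c = 945$
$n{\left(U \right)} = -9 + U$
$T = 2481$ ($T = 945 - -1536 = 945 + 1536 = 2481$)
$n{\left(\left(0 + 25\right) \left(-4 + 20\right) \right)} - T = \left(-9 + \left(0 + 25\right) \left(-4 + 20\right)\right) - 2481 = \left(-9 + 25 \cdot 16\right) - 2481 = \left(-9 + 400\right) - 2481 = 391 - 2481 = -2090$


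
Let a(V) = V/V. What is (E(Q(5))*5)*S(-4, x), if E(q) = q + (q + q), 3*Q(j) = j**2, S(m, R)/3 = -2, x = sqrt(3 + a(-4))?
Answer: -750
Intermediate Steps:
a(V) = 1
x = 2 (x = sqrt(3 + 1) = sqrt(4) = 2)
S(m, R) = -6 (S(m, R) = 3*(-2) = -6)
Q(j) = j**2/3
E(q) = 3*q (E(q) = q + 2*q = 3*q)
(E(Q(5))*5)*S(-4, x) = ((3*((1/3)*5**2))*5)*(-6) = ((3*((1/3)*25))*5)*(-6) = ((3*(25/3))*5)*(-6) = (25*5)*(-6) = 125*(-6) = -750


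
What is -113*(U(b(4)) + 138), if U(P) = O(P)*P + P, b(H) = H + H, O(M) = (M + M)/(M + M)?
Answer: -17402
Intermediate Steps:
O(M) = 1 (O(M) = (2*M)/((2*M)) = (2*M)*(1/(2*M)) = 1)
b(H) = 2*H
U(P) = 2*P (U(P) = 1*P + P = P + P = 2*P)
-113*(U(b(4)) + 138) = -113*(2*(2*4) + 138) = -113*(2*8 + 138) = -113*(16 + 138) = -113*154 = -17402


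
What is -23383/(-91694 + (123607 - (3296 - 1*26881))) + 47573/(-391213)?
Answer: -11787939933/21711539074 ≈ -0.54293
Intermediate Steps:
-23383/(-91694 + (123607 - (3296 - 1*26881))) + 47573/(-391213) = -23383/(-91694 + (123607 - (3296 - 26881))) + 47573*(-1/391213) = -23383/(-91694 + (123607 - 1*(-23585))) - 47573/391213 = -23383/(-91694 + (123607 + 23585)) - 47573/391213 = -23383/(-91694 + 147192) - 47573/391213 = -23383/55498 - 47573/391213 = -11787939933/21711539074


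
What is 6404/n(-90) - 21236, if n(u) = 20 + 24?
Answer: -231995/11 ≈ -21090.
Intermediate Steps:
n(u) = 44
6404/n(-90) - 21236 = 6404/44 - 21236 = 6404*(1/44) - 21236 = 1601/11 - 21236 = -231995/11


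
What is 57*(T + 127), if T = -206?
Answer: -4503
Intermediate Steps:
57*(T + 127) = 57*(-206 + 127) = 57*(-79) = -4503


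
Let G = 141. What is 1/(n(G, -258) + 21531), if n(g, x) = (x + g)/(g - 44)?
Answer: 97/2088390 ≈ 4.6447e-5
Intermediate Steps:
n(g, x) = (g + x)/(-44 + g)
1/(n(G, -258) + 21531) = 1/((141 - 258)/(-44 + 141) + 21531) = 1/(-117/97 + 21531) = 1/(2088390/97) = 97/2088390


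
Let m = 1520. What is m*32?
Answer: 48640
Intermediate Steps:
m*32 = 1520*32 = 48640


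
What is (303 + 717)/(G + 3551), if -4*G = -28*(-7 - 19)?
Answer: 340/1123 ≈ 0.30276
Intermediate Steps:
G = -182 (G = -(-7)*(-7 - 19) = -(-7)*(-26) = -¼*728 = -182)
(303 + 717)/(G + 3551) = (303 + 717)/(-182 + 3551) = 1020/3369 = 1020*(1/3369) = 340/1123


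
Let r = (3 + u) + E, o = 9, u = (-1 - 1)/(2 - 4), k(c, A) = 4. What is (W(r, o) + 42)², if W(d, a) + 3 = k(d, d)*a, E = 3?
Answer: 5625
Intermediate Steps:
u = 1 (u = -2/(-2) = -2*(-½) = 1)
r = 7 (r = (3 + 1) + 3 = 4 + 3 = 7)
W(d, a) = -3 + 4*a
(W(r, o) + 42)² = ((-3 + 4*9) + 42)² = ((-3 + 36) + 42)² = (33 + 42)² = 75² = 5625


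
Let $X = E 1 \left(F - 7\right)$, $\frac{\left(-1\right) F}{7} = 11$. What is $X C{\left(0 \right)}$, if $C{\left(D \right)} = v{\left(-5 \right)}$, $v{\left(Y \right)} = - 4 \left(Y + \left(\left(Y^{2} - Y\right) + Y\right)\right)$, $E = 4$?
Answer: $26880$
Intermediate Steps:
$F = -77$ ($F = \left(-7\right) 11 = -77$)
$v{\left(Y \right)} = - 4 Y - 4 Y^{2}$ ($v{\left(Y \right)} = - 4 \left(Y + Y^{2}\right) = - 4 Y - 4 Y^{2}$)
$C{\left(D \right)} = -80$ ($C{\left(D \right)} = \left(-4\right) \left(-5\right) \left(1 - 5\right) = \left(-4\right) \left(-5\right) \left(-4\right) = -80$)
$X = -336$ ($X = 4 \cdot 1 \left(-77 - 7\right) = 4 \left(-84\right) = -336$)
$X C{\left(0 \right)} = \left(-336\right) \left(-80\right) = 26880$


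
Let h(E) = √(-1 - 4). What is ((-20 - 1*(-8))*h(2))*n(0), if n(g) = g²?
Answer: 0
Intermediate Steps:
h(E) = I*√5 (h(E) = √(-5) = I*√5)
((-20 - 1*(-8))*h(2))*n(0) = ((-20 - 1*(-8))*(I*√5))*0² = ((-20 + 8)*(I*√5))*0 = -12*I*√5*0 = 0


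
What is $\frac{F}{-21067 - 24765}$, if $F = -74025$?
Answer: $\frac{74025}{45832} \approx 1.6151$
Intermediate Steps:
$\frac{F}{-21067 - 24765} = - \frac{74025}{-21067 - 24765} = - \frac{74025}{-45832} = \left(-74025\right) \left(- \frac{1}{45832}\right) = \frac{74025}{45832}$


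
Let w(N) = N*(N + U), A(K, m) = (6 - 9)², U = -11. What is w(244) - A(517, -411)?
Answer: 56843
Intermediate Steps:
A(K, m) = 9 (A(K, m) = (-3)² = 9)
w(N) = N*(-11 + N) (w(N) = N*(N - 11) = N*(-11 + N))
w(244) - A(517, -411) = 244*(-11 + 244) - 1*9 = 244*233 - 9 = 56852 - 9 = 56843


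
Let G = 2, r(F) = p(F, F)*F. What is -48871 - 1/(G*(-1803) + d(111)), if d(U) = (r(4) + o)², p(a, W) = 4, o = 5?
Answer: -154676714/3165 ≈ -48871.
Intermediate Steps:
r(F) = 4*F
d(U) = 441 (d(U) = (4*4 + 5)² = (16 + 5)² = 21² = 441)
-48871 - 1/(G*(-1803) + d(111)) = -48871 - 1/(2*(-1803) + 441) = -48871 - 1/(-3606 + 441) = -48871 - 1/(-3165) = -48871 - 1*(-1/3165) = -48871 + 1/3165 = -154676714/3165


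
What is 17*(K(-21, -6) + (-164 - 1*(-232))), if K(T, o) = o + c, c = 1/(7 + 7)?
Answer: 14773/14 ≈ 1055.2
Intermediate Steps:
c = 1/14 ≈ 0.071429
K(T, o) = 1/14 + o (K(T, o) = o + 1/14 = 1/14 + o)
17*(K(-21, -6) + (-164 - 1*(-232))) = 17*((1/14 - 6) + (-164 - 1*(-232))) = 17*(-83/14 + (-164 + 232)) = 17*(-83/14 + 68) = 17*(869/14) = 14773/14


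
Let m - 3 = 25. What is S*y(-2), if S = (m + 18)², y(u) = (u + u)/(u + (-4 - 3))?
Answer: 8464/9 ≈ 940.44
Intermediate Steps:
m = 28 (m = 3 + 25 = 28)
y(u) = 2*u/(-7 + u) (y(u) = (2*u)/(u - 7) = (2*u)/(-7 + u) = 2*u/(-7 + u))
S = 2116 (S = (28 + 18)² = 46² = 2116)
S*y(-2) = 2116*(2*(-2)/(-7 - 2)) = 2116*(2*(-2)/(-9)) = 2116*(2*(-2)*(-⅑)) = 2116*(4/9) = 8464/9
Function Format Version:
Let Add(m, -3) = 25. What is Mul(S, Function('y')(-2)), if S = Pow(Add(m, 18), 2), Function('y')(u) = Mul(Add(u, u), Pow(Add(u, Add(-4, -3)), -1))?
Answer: Rational(8464, 9) ≈ 940.44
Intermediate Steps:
m = 28 (m = Add(3, 25) = 28)
Function('y')(u) = Mul(2, u, Pow(Add(-7, u), -1)) (Function('y')(u) = Mul(Mul(2, u), Pow(Add(u, -7), -1)) = Mul(Mul(2, u), Pow(Add(-7, u), -1)) = Mul(2, u, Pow(Add(-7, u), -1)))
S = 2116 (S = Pow(Add(28, 18), 2) = Pow(46, 2) = 2116)
Mul(S, Function('y')(-2)) = Mul(2116, Mul(2, -2, Pow(Add(-7, -2), -1))) = Mul(2116, Mul(2, -2, Pow(-9, -1))) = Mul(2116, Mul(2, -2, Rational(-1, 9))) = Mul(2116, Rational(4, 9)) = Rational(8464, 9)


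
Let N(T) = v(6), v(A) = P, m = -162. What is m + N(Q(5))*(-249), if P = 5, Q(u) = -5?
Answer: -1407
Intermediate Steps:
v(A) = 5
N(T) = 5
m + N(Q(5))*(-249) = -162 + 5*(-249) = -162 - 1245 = -1407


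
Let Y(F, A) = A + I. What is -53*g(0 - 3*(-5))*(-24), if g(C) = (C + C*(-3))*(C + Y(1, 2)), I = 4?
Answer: -801360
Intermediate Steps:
Y(F, A) = 4 + A (Y(F, A) = A + 4 = 4 + A)
g(C) = -2*C*(6 + C) (g(C) = (C + C*(-3))*(C + (4 + 2)) = (C - 3*C)*(C + 6) = (-2*C)*(6 + C) = -2*C*(6 + C))
-53*g(0 - 3*(-5))*(-24) = -(-106)*(0 - 3*(-5))*(6 + (0 - 3*(-5)))*(-24) = -(-106)*(0 + 15)*(6 + (0 + 15))*(-24) = -(-106)*15*(6 + 15)*(-24) = -(-106)*15*21*(-24) = -53*(-630)*(-24) = 33390*(-24) = -801360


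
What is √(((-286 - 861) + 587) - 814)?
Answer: I*√1374 ≈ 37.068*I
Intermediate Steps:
√(((-286 - 861) + 587) - 814) = √((-1147 + 587) - 814) = √(-560 - 814) = √(-1374) = I*√1374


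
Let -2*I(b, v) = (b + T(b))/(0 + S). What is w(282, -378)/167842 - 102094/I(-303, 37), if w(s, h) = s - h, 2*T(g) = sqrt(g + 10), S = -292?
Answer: 6064379144206362/30843401209 + 119245792*I*sqrt(293)/367529 ≈ 1.9662e+5 + 5553.7*I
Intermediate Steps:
T(g) = sqrt(10 + g)/2 (T(g) = sqrt(g + 10)/2 = sqrt(10 + g)/2)
I(b, v) = b/584 + sqrt(10 + b)/1168 (I(b, v) = -(b + sqrt(10 + b)/2)/(2*(0 - 292)) = -(b + sqrt(10 + b)/2)/(2*(-292)) = -(b + sqrt(10 + b)/2)*(-1)/(2*292) = -(-b/292 - sqrt(10 + b)/584)/2 = b/584 + sqrt(10 + b)/1168)
w(282, -378)/167842 - 102094/I(-303, 37) = (282 - 1*(-378))/167842 - 102094/((1/584)*(-303) + sqrt(10 - 303)/1168) = (282 + 378)*(1/167842) - 102094/(-303/584 + sqrt(-293)/1168) = 660*(1/167842) - 102094/(-303/584 + (I*sqrt(293))/1168) = 330/83921 - 102094/(-303/584 + I*sqrt(293)/1168)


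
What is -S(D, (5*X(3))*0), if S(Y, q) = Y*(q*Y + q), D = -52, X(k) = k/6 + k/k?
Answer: 0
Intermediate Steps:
X(k) = 1 + k/6 (X(k) = k*(⅙) + 1 = k/6 + 1 = 1 + k/6)
S(Y, q) = Y*(q + Y*q) (S(Y, q) = Y*(Y*q + q) = Y*(q + Y*q))
-S(D, (5*X(3))*0) = -(-52)*(5*(1 + (⅙)*3))*0*(1 - 52) = -(-52)*(5*(1 + ½))*0*(-51) = -(-52)*(5*(3/2))*0*(-51) = -(-52)*(15/2)*0*(-51) = -(-52)*0*(-51) = -1*0 = 0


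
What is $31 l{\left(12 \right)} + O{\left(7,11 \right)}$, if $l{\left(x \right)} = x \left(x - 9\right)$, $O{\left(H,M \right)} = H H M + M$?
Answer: $1666$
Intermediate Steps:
$O{\left(H,M \right)} = M + M H^{2}$ ($O{\left(H,M \right)} = H^{2} M + M = M H^{2} + M = M + M H^{2}$)
$l{\left(x \right)} = x \left(-9 + x\right)$
$31 l{\left(12 \right)} + O{\left(7,11 \right)} = 31 \cdot 12 \left(-9 + 12\right) + 11 \left(1 + 7^{2}\right) = 31 \cdot 12 \cdot 3 + 11 \left(1 + 49\right) = 31 \cdot 36 + 11 \cdot 50 = 1116 + 550 = 1666$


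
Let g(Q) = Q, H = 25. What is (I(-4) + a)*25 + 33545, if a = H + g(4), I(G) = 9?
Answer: 34495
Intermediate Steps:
a = 29 (a = 25 + 4 = 29)
(I(-4) + a)*25 + 33545 = (9 + 29)*25 + 33545 = 38*25 + 33545 = 950 + 33545 = 34495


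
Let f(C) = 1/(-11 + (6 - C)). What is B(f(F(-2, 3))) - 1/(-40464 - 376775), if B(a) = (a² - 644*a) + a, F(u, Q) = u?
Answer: 805271279/3755151 ≈ 214.44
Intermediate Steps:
f(C) = 1/(-5 - C)
B(a) = a² - 643*a
B(f(F(-2, 3))) - 1/(-40464 - 376775) = (-1/(5 - 2))*(-643 - 1/(5 - 2)) - 1/(-40464 - 376775) = (-1/3)*(-643 - 1/3) - 1/(-417239) = (-1*⅓)*(-643 - 1*⅓) - 1*(-1/417239) = -(-643 - ⅓)/3 + 1/417239 = -⅓*(-1930/3) + 1/417239 = 1930/9 + 1/417239 = 805271279/3755151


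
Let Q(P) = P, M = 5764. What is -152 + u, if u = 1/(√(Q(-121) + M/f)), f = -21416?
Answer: -152 - I*√139048734/129855 ≈ -152.0 - 0.090808*I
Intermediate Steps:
u = -I*√139048734/129855 (u = 1/(√(-121 + 5764/(-21416))) = 1/(√(-121 + 5764*(-1/21416))) = 1/(√(-121 - 1441/5354)) = 1/(√(-649275/5354)) = 1/(5*I*√139048734/5354) = -I*√139048734/129855 ≈ -0.090808*I)
-152 + u = -152 - I*√139048734/129855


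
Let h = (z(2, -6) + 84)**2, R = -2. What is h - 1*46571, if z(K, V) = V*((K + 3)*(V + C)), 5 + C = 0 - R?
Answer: 78745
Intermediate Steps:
C = -3 (C = -5 + (0 - 1*(-2)) = -5 + (0 + 2) = -5 + 2 = -3)
z(K, V) = V*(-3 + V)*(3 + K) (z(K, V) = V*((K + 3)*(V - 3)) = V*((3 + K)*(-3 + V)) = V*((-3 + V)*(3 + K)) = V*(-3 + V)*(3 + K))
h = 125316 (h = (-6*(-9 - 3*2 + 3*(-6) + 2*(-6)) + 84)**2 = (-6*(-9 - 6 - 18 - 12) + 84)**2 = (-6*(-45) + 84)**2 = (270 + 84)**2 = 354**2 = 125316)
h - 1*46571 = 125316 - 1*46571 = 125316 - 46571 = 78745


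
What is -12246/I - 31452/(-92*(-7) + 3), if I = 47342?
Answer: -748461873/15315137 ≈ -48.871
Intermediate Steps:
-12246/I - 31452/(-92*(-7) + 3) = -12246/47342 - 31452/(-92*(-7) + 3) = -12246*1/47342 - 31452/(644 + 3) = -6123/23671 - 31452/647 = -748461873/15315137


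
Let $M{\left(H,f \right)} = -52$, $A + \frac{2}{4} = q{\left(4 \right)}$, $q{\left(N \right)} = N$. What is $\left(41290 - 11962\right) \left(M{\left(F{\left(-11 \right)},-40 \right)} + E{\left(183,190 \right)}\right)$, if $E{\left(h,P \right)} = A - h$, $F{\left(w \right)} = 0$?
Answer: $-6789432$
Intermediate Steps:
$A = \frac{7}{2}$ ($A = - \frac{1}{2} + 4 = \frac{7}{2} \approx 3.5$)
$E{\left(h,P \right)} = \frac{7}{2} - h$
$\left(41290 - 11962\right) \left(M{\left(F{\left(-11 \right)},-40 \right)} + E{\left(183,190 \right)}\right) = \left(41290 - 11962\right) \left(-52 + \left(\frac{7}{2} - 183\right)\right) = 29328 \left(-52 + \left(\frac{7}{2} - 183\right)\right) = 29328 \left(-52 - \frac{359}{2}\right) = 29328 \left(- \frac{463}{2}\right) = -6789432$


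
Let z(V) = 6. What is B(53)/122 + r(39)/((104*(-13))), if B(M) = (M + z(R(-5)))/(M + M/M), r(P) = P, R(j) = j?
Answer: -3407/171288 ≈ -0.019890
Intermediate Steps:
B(M) = (6 + M)/(1 + M) (B(M) = (M + 6)/(M + M/M) = (6 + M)/(M + 1) = (6 + M)/(1 + M))
B(53)/122 + r(39)/((104*(-13))) = ((6 + 53)/(1 + 53))/122 + 39/((104*(-13))) = (59/54)*(1/122) + 39/(-1352) = ((1/54)*59)*(1/122) + 39*(-1/1352) = (59/54)*(1/122) - 3/104 = 59/6588 - 3/104 = -3407/171288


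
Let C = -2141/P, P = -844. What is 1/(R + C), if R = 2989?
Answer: 844/2524857 ≈ 0.00033428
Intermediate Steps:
C = 2141/844 (C = -2141/(-844) = -2141*(-1/844) = 2141/844 ≈ 2.5367)
1/(R + C) = 1/(2989 + 2141/844) = 1/(2524857/844) = 844/2524857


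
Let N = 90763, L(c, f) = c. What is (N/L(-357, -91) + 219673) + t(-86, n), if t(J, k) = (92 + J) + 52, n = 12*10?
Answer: 4609012/21 ≈ 2.1948e+5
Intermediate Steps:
n = 120
t(J, k) = 144 + J
(N/L(-357, -91) + 219673) + t(-86, n) = (90763/(-357) + 219673) + (144 - 86) = (90763*(-1/357) + 219673) + 58 = (-5339/21 + 219673) + 58 = 4607794/21 + 58 = 4609012/21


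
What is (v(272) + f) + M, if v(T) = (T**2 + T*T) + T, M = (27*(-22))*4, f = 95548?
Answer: 241412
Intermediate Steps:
M = -2376 (M = -594*4 = -2376)
v(T) = T + 2*T**2 (v(T) = (T**2 + T**2) + T = 2*T**2 + T = T + 2*T**2)
(v(272) + f) + M = (272*(1 + 2*272) + 95548) - 2376 = (272*(1 + 544) + 95548) - 2376 = (272*545 + 95548) - 2376 = (148240 + 95548) - 2376 = 243788 - 2376 = 241412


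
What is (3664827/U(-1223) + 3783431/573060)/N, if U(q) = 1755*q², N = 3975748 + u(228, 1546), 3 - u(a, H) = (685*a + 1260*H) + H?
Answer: 73582393843999/20837857505968725300 ≈ 3.5312e-6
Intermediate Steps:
u(a, H) = 3 - 1261*H - 685*a (u(a, H) = 3 - ((685*a + 1260*H) + H) = 3 - (685*a + 1261*H) = 3 + (-1261*H - 685*a) = 3 - 1261*H - 685*a)
N = 1870065 (N = 3975748 + (3 - 1261*1546 - 685*228) = 3975748 + (3 - 1949506 - 156180) = 3975748 - 2105683 = 1870065)
(3664827/U(-1223) + 3783431/573060)/N = (3664827/((1755*(-1223)²)) + 3783431/573060)/1870065 = (3664827/((1755*1495729)) + 3783431*(1/573060))*(1/1870065) = (3664827/2625004395 + 3783431/573060)*(1/1870065) = (3664827*(1/2625004395) + 3783431/573060)*(1/1870065) = (407203/291667155 + 3783431/573060)*(1/1870065) = (73582393843999/11142851989620)*(1/1870065) = 73582393843999/20837857505968725300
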